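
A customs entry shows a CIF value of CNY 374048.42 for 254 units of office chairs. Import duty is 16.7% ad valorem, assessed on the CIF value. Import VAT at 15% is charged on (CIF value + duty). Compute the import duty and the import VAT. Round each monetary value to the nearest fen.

Import duty: CNY 62466.09; import VAT: CNY 65477.18

Import duty = 374048.42 × 16.7% = 62466.09
VAT base = CIF + duty = 374048.42 + 62466.09 = 436514.51
Import VAT = 436514.51 × 15% = 65477.18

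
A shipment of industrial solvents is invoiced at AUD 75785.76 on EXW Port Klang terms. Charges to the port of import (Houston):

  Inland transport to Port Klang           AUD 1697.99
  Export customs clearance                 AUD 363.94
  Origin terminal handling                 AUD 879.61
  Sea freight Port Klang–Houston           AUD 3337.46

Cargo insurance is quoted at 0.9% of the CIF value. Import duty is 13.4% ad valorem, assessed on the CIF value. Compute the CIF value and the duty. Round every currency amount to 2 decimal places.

Let C be the CIF value. C = EXW price + pre-shipment costs + freight + 0.9% × C
C − 0.9% × C = 75785.76 + 1697.99 + 363.94 + 879.61 + 3337.46
0.991 × C = 82064.76
C = 82064.76 / 0.991 = 82810.05
Insurance premium = 0.9% × 82810.05 = 745.29
Import duty = 82810.05 × 13.4% = 11096.55

CIF value: AUD 82810.05; import duty: AUD 11096.55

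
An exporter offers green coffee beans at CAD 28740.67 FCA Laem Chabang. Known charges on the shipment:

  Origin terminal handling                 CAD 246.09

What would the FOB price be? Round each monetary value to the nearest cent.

FOB price: CAD 28986.76

From FCA to FOB, the seller additionally bears: origin terminal.
FOB price = 28740.67 + 246.09 = 28986.76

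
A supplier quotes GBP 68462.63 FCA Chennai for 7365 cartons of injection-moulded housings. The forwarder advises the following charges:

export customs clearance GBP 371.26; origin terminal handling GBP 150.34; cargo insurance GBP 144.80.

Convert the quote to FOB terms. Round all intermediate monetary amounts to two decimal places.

FOB price: GBP 68612.97

Not relevant to the conversion: export clearance — on the seller under both FCA and FOB; already in the FCA price and stays in the FOB price. insurance — on the buyer under both terms; not part of either seller's price.
From FCA to FOB, the seller additionally bears: origin terminal.
FOB price = 68462.63 + 150.34 = 68612.97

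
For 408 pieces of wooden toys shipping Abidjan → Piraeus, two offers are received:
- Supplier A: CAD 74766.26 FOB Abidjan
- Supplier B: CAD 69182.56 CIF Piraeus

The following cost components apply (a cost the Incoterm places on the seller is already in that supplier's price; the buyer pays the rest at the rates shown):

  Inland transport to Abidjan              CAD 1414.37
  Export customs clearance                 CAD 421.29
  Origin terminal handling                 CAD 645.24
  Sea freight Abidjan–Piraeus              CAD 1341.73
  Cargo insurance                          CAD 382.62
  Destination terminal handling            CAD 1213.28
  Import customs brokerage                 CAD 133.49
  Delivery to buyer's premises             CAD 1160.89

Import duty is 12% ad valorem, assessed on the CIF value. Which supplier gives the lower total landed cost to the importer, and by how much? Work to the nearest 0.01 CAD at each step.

Supplier B is cheaper by CAD 8185.01

Supplier A (FOB):
CIF value = FOB price + freight + insurance = 74766.26 + 1341.73 + 382.62 = 76490.61
Import duty = 76490.61 × 12% = 9178.87
Buyer bears (A): 1341.73 + 382.62 + 1213.28 + 133.49 + 1160.89 = 4232.01
Landed cost (A) = invoice 74766.26 + 4232.01 + duty 9178.87 = 88177.14
Supplier B (CIF):
The CIF price already equals the CIF value: 69182.56
Import duty = 69182.56 × 12% = 8301.91
Buyer bears (B): 1213.28 + 133.49 + 1160.89 = 2507.66
Landed cost (B) = invoice 69182.56 + 2507.66 + duty 8301.91 = 79992.13
Difference = |88177.14 − 79992.13| = 8185.01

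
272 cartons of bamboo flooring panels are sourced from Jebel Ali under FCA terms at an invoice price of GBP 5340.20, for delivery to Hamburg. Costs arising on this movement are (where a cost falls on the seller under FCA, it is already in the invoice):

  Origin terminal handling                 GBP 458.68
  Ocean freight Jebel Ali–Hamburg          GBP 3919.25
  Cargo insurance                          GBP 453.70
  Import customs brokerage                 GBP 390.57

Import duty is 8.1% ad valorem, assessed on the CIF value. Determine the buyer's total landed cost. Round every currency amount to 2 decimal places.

Total landed cost: GBP 11386.32

FCA: the seller delivers export-cleared goods to the carrier; the buyer bears costs from that point.
CIF value = FCA price + origin terminal + freight + insurance = 5340.20 + 458.68 + 3919.25 + 453.70 = 10171.83
Import duty = 10171.83 × 8.1% = 823.92
Buyer bears: origin terminal 458.68 + freight 3919.25 + insurance 453.70 + brokerage 390.57 + duty 823.92 = 6046.12
Landed cost = invoice 5340.20 + 6046.12 = 11386.32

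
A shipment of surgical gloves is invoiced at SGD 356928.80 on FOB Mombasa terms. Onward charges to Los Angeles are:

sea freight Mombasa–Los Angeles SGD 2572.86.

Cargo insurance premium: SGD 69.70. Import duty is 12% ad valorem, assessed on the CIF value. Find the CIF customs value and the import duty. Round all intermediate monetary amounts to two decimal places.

CIF value: SGD 359571.36; import duty: SGD 43148.56

CIF = FOB price + freight + insurance
CIF = 356928.80 + 2572.86 + 69.70 = 359571.36
Import duty = 359571.36 × 12% = 43148.56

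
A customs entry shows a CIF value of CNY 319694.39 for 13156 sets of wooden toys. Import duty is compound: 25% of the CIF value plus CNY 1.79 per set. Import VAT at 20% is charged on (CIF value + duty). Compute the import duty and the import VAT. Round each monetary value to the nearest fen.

Ad valorem component: 319694.39 × 25% = 79923.60
Specific component: 13156 × 1.79 = 23549.24
Import duty = 79923.60 + 23549.24 = 103472.84
VAT base = CIF + duty = 319694.39 + 103472.84 = 423167.23
Import VAT = 423167.23 × 20% = 84633.45

Import duty: CNY 103472.84; import VAT: CNY 84633.45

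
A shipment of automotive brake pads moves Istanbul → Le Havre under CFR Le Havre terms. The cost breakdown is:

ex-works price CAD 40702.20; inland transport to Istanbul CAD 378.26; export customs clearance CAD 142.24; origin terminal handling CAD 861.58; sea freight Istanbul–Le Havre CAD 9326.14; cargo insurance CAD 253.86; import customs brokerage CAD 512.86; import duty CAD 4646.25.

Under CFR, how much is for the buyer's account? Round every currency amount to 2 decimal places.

CFR: the seller pays costs through ocean freight to the destination port, but not insurance.
Seller's account: goods 40702.20 + inland to port 378.26 + export clearance 142.24 + origin terminal 861.58 + freight 9326.14 = 51410.42
Buyer's account: insurance 253.86 + brokerage 512.86 + duty 4646.25 = 5412.97

Buyer's account: CAD 5412.97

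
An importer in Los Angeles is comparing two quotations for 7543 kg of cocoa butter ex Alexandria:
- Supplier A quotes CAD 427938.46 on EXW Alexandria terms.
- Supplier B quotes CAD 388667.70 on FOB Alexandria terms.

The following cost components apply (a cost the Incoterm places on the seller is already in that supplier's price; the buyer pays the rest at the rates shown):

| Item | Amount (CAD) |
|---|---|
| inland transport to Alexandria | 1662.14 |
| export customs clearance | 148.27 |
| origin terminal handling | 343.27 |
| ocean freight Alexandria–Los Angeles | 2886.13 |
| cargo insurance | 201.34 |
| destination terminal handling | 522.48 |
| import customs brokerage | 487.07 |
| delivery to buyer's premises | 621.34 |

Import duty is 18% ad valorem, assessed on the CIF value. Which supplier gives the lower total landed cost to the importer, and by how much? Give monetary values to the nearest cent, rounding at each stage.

Supplier B is cheaper by CAD 48880.84

Supplier A (EXW):
CIF value = EXW price + inland to port + export clearance + origin terminal + freight + insurance = 427938.46 + 1662.14 + 148.27 + 343.27 + 2886.13 + 201.34 = 433179.61
Import duty = 433179.61 × 18% = 77972.33
Buyer bears (A): 1662.14 + 148.27 + 343.27 + 2886.13 + 201.34 + 522.48 + 487.07 + 621.34 = 6872.04
Landed cost (A) = invoice 427938.46 + 6872.04 + duty 77972.33 = 512782.83
Supplier B (FOB):
CIF value = FOB price + freight + insurance = 388667.70 + 2886.13 + 201.34 = 391755.17
Import duty = 391755.17 × 18% = 70515.93
Buyer bears (B): 2886.13 + 201.34 + 522.48 + 487.07 + 621.34 = 4718.36
Landed cost (B) = invoice 388667.70 + 4718.36 + duty 70515.93 = 463901.99
Difference = |512782.83 − 463901.99| = 48880.84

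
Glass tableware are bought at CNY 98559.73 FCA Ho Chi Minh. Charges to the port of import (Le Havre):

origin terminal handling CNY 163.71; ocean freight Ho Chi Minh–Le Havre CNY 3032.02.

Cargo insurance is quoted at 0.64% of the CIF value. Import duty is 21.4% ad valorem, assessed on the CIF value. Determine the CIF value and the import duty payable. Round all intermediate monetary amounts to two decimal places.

Let C be the CIF value. C = FCA price + pre-shipment costs + freight + 0.64% × C
C − 0.64% × C = 98559.73 + 163.71 + 3032.02
0.9936 × C = 101755.46
C = 101755.46 / 0.9936 = 102410.89
Insurance premium = 0.64% × 102410.89 = 655.43
Import duty = 102410.89 × 21.4% = 21915.93

CIF value: CNY 102410.89; import duty: CNY 21915.93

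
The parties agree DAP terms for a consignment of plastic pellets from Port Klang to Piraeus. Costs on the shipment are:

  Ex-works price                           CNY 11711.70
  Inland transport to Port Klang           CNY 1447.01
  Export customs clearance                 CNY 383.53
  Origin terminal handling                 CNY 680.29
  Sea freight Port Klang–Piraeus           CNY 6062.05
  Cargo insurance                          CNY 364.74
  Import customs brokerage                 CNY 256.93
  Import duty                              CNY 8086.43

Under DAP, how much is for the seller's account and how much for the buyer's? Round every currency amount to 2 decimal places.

DAP: the seller bears all costs to the named destination except import duty and clearance.
Seller's account: goods 11711.70 + inland to port 1447.01 + export clearance 383.53 + origin terminal 680.29 + freight 6062.05 + insurance 364.74 = 20649.32
Buyer's account: brokerage 256.93 + duty 8086.43 = 8343.36

Seller: CNY 20649.32; buyer: CNY 8343.36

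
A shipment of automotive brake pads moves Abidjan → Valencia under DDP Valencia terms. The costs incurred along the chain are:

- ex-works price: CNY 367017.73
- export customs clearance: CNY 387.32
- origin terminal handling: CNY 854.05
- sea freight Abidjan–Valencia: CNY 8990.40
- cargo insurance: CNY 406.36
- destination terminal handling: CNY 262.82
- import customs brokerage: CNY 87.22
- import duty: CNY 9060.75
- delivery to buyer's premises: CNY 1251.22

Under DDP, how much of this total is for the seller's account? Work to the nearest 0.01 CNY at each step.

Seller's account: CNY 388317.87

DDP: the seller bears all costs including import duty.
Seller's account: goods 367017.73 + export clearance 387.32 + origin terminal 854.05 + freight 8990.40 + insurance 406.36 + destination terminal 262.82 + brokerage 87.22 + duty 9060.75 + delivery 1251.22 = 388317.87
Buyer's account: 0.00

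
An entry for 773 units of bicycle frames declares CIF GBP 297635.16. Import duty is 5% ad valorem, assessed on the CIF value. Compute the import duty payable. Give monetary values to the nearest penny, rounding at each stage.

Import duty: GBP 14881.76

Import duty = 297635.16 × 5% = 14881.76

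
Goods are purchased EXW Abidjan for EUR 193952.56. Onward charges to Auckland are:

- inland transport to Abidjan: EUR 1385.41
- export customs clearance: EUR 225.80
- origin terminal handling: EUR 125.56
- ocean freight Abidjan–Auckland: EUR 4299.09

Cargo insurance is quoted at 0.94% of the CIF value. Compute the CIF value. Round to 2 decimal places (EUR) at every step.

Let C be the CIF value. C = EXW price + pre-shipment costs + freight + 0.94% × C
C − 0.94% × C = 193952.56 + 1385.41 + 225.80 + 125.56 + 4299.09
0.9906 × C = 199988.42
C = 199988.42 / 0.9906 = 201886.15
Insurance premium = 0.94% × 201886.15 = 1897.73

CIF value: EUR 201886.15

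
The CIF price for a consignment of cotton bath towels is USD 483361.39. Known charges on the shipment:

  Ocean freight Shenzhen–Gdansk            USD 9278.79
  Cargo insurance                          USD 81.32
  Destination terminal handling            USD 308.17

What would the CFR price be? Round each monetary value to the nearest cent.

Not relevant to the conversion: freight — on the seller under both CIF and CFR; already in the CIF price and stays in the CFR price. destination terminal — on the buyer under both terms; not part of either seller's price.
From CIF to CFR, the seller no longer bears: insurance.
CFR price = 483361.39 − 81.32 = 483280.07

CFR price: USD 483280.07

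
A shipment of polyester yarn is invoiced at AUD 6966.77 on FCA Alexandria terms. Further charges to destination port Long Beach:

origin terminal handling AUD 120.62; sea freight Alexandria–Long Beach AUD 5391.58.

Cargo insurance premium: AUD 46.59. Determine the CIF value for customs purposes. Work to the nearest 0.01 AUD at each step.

CIF = FCA price + pre-shipment costs + freight + insurance
CIF = 6966.77 + 120.62 + 5391.58 + 46.59 = 12525.56

CIF value: AUD 12525.56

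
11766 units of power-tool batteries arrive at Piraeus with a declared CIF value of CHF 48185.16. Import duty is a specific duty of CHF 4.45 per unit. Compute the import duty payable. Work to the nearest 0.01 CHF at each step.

Import duty = 11766 × 4.45 = 52358.70

Import duty: CHF 52358.70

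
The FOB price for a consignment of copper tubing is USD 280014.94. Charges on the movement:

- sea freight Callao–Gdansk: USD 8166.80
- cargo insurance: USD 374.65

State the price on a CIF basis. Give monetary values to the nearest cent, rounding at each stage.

From FOB to CIF, the seller additionally bears: freight, insurance.
CIF price = 280014.94 + 8166.80 + 374.65 = 288556.39

CIF price: USD 288556.39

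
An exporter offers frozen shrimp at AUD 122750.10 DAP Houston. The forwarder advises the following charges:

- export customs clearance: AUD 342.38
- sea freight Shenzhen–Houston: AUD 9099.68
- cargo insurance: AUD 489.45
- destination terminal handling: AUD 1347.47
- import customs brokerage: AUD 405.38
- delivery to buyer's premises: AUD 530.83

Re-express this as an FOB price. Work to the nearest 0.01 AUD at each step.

FOB price: AUD 111282.67

Not relevant to the conversion: export clearance — on the seller under both DAP and FOB; already in the DAP price and stays in the FOB price. brokerage — on the buyer under both terms; not part of either seller's price.
From DAP to FOB, the seller no longer bears: freight, insurance, destination terminal, delivery.
FOB price = 122750.10 − 9099.68 − 489.45 − 1347.47 − 530.83 = 111282.67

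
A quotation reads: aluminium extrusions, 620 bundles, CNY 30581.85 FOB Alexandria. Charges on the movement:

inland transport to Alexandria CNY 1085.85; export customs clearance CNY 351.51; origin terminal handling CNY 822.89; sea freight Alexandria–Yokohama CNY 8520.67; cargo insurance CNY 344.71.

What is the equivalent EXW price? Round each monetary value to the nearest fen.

Not relevant to the conversion: insurance, freight — on the buyer under both terms; not part of either seller's price.
From FOB to EXW, the seller no longer bears: inland to port, export clearance, origin terminal.
EXW price = 30581.85 − 1085.85 − 351.51 − 822.89 = 28321.60

EXW price: CNY 28321.60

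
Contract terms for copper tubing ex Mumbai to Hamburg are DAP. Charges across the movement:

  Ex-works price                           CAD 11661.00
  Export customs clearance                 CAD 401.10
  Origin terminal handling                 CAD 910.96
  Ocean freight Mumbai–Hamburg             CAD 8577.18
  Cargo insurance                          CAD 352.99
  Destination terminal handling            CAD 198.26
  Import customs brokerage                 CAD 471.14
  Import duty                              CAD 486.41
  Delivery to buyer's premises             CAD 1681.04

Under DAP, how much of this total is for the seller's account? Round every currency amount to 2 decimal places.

Seller's account: CAD 23782.53

DAP: the seller bears all costs to the named destination except import duty and clearance.
Seller's account: goods 11661.00 + export clearance 401.10 + origin terminal 910.96 + freight 8577.18 + insurance 352.99 + destination terminal 198.26 + delivery 1681.04 = 23782.53
Buyer's account: brokerage 471.14 + duty 486.41 = 957.55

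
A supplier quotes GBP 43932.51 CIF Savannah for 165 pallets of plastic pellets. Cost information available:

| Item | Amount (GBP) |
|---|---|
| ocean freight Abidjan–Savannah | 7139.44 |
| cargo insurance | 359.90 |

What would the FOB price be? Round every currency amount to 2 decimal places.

From CIF to FOB, the seller no longer bears: freight, insurance.
FOB price = 43932.51 − 7139.44 − 359.90 = 36433.17

FOB price: GBP 36433.17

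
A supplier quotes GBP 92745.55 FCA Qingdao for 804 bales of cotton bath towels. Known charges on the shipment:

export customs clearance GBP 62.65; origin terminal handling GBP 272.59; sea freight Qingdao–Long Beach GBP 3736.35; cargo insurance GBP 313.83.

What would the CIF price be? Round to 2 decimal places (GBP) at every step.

CIF price: GBP 97068.32

Not relevant to the conversion: export clearance — on the seller under both FCA and CIF; already in the FCA price and stays in the CIF price.
From FCA to CIF, the seller additionally bears: origin terminal, freight, insurance.
CIF price = 92745.55 + 272.59 + 3736.35 + 313.83 = 97068.32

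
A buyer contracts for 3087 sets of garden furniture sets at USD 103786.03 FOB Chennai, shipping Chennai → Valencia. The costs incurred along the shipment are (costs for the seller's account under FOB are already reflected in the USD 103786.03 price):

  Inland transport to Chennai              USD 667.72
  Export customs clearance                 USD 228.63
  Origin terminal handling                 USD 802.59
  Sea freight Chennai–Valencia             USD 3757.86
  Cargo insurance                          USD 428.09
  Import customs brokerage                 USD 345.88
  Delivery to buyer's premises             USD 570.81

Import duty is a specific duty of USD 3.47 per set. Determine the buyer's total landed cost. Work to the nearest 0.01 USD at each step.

FOB: the seller bears costs until goods are on board at the origin port; the buyer bears freight, insurance and all costs thereafter.
Already in the invoice (seller's account under FOB): inland to port, export clearance, origin terminal — exclude.
CIF value = FOB price + freight + insurance = 103786.03 + 3757.86 + 428.09 = 107971.98
Import duty = 3087 × 3.47 = 10711.89
Buyer bears: freight 3757.86 + insurance 428.09 + brokerage 345.88 + delivery 570.81 + duty 10711.89 = 15814.53
Landed cost = invoice 103786.03 + 15814.53 = 119600.56

Total landed cost: USD 119600.56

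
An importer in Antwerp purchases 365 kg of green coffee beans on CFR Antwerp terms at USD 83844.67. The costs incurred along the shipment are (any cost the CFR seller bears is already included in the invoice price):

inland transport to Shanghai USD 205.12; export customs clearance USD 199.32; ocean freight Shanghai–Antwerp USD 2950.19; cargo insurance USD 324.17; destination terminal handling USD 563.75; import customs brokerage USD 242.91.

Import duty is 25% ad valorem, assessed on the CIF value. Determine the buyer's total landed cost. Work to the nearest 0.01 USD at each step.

Total landed cost: USD 106017.71

CFR: the seller pays costs through ocean freight to the destination port, but not insurance.
Already in the invoice (seller's account under CFR): inland to port, export clearance, freight — exclude.
CIF value = CFR price + insurance = 83844.67 + 324.17 = 84168.84
Import duty = 84168.84 × 25% = 21042.21
Buyer bears: insurance 324.17 + destination terminal 563.75 + brokerage 242.91 + duty 21042.21 = 22173.04
Landed cost = invoice 83844.67 + 22173.04 = 106017.71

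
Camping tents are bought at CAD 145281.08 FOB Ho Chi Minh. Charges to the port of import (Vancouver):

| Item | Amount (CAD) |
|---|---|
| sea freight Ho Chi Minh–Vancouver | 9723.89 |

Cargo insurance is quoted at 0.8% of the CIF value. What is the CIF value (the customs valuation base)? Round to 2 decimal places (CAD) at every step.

CIF value: CAD 156255.01

Let C be the CIF value. C = FOB price + freight + 0.8% × C
C − 0.8% × C = 145281.08 + 9723.89
0.992 × C = 155004.97
C = 155004.97 / 0.992 = 156255.01
Insurance premium = 0.8% × 156255.01 = 1250.04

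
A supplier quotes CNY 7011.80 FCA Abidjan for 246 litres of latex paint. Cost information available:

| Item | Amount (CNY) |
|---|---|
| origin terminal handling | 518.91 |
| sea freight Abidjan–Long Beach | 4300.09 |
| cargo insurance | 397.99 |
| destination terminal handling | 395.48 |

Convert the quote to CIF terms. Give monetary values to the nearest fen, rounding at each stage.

Not relevant to the conversion: destination terminal — on the buyer under both terms; not part of either seller's price.
From FCA to CIF, the seller additionally bears: origin terminal, freight, insurance.
CIF price = 7011.80 + 518.91 + 4300.09 + 397.99 = 12228.79

CIF price: CNY 12228.79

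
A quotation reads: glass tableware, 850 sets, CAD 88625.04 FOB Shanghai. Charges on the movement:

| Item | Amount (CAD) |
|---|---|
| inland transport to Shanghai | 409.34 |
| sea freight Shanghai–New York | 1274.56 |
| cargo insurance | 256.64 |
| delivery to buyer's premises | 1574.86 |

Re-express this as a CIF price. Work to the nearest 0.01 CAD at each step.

Not relevant to the conversion: inland to port — on the seller under both FOB and CIF; already in the FOB price and stays in the CIF price. delivery — on the buyer under both terms; not part of either seller's price.
From FOB to CIF, the seller additionally bears: freight, insurance.
CIF price = 88625.04 + 1274.56 + 256.64 = 90156.24

CIF price: CAD 90156.24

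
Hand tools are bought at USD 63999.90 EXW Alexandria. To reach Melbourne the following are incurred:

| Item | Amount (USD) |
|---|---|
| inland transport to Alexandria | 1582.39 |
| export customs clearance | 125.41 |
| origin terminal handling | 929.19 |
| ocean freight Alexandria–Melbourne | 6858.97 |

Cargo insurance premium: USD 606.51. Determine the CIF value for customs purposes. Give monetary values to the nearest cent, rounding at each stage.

CIF = EXW price + pre-shipment costs + freight + insurance
CIF = 63999.90 + 1582.39 + 125.41 + 929.19 + 6858.97 + 606.51 = 74102.37

CIF value: USD 74102.37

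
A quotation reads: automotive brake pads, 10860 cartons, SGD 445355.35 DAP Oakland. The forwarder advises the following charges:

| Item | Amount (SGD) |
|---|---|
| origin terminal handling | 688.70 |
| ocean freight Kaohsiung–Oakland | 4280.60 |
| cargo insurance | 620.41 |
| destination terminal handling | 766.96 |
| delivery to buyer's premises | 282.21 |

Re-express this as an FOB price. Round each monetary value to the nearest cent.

Not relevant to the conversion: origin terminal — on the seller under both DAP and FOB; already in the DAP price and stays in the FOB price.
From DAP to FOB, the seller no longer bears: freight, insurance, destination terminal, delivery.
FOB price = 445355.35 − 4280.60 − 620.41 − 766.96 − 282.21 = 439405.17

FOB price: SGD 439405.17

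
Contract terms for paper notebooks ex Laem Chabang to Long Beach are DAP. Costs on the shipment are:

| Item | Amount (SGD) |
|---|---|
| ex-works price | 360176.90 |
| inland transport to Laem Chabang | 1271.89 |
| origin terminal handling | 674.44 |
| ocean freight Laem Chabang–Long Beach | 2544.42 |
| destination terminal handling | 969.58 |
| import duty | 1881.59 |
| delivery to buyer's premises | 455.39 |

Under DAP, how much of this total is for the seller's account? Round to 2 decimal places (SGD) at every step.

DAP: the seller bears all costs to the named destination except import duty and clearance.
Seller's account: goods 360176.90 + inland to port 1271.89 + origin terminal 674.44 + freight 2544.42 + destination terminal 969.58 + delivery 455.39 = 366092.62
Buyer's account: duty 1881.59 = 1881.59

Seller's account: SGD 366092.62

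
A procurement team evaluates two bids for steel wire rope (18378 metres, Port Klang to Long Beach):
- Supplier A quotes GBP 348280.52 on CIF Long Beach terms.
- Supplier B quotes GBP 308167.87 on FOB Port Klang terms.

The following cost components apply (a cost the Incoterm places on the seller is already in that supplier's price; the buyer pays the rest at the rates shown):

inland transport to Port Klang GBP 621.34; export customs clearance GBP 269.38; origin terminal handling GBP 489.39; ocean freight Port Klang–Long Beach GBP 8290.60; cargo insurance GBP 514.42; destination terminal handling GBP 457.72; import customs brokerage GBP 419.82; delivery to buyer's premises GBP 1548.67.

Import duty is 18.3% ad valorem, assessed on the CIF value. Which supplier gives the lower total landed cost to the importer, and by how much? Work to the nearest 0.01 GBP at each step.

Supplier B is cheaper by GBP 37036.93

Supplier A (CIF):
The CIF price already equals the CIF value: 348280.52
Import duty = 348280.52 × 18.3% = 63735.34
Buyer bears (A): 457.72 + 419.82 + 1548.67 = 2426.21
Landed cost (A) = invoice 348280.52 + 2426.21 + duty 63735.34 = 414442.07
Supplier B (FOB):
CIF value = FOB price + freight + insurance = 308167.87 + 8290.60 + 514.42 = 316972.89
Import duty = 316972.89 × 18.3% = 58006.04
Buyer bears (B): 8290.60 + 514.42 + 457.72 + 419.82 + 1548.67 = 11231.23
Landed cost (B) = invoice 308167.87 + 11231.23 + duty 58006.04 = 377405.14
Difference = |414442.07 − 377405.14| = 37036.93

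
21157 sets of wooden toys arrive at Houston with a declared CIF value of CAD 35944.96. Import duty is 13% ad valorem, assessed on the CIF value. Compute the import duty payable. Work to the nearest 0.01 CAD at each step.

Import duty = 35944.96 × 13% = 4672.84

Import duty: CAD 4672.84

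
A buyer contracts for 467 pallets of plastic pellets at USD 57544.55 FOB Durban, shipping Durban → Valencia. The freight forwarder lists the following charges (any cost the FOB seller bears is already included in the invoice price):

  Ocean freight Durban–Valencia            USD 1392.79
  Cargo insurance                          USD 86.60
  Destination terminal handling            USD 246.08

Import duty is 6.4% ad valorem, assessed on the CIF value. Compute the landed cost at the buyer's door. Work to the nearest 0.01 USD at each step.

FOB: the seller bears costs until goods are on board at the origin port; the buyer bears freight, insurance and all costs thereafter.
CIF value = FOB price + freight + insurance = 57544.55 + 1392.79 + 86.60 = 59023.94
Import duty = 59023.94 × 6.4% = 3777.53
Buyer bears: freight 1392.79 + insurance 86.60 + destination terminal 246.08 + duty 3777.53 = 5503.00
Landed cost = invoice 57544.55 + 5503.00 = 63047.55

Total landed cost: USD 63047.55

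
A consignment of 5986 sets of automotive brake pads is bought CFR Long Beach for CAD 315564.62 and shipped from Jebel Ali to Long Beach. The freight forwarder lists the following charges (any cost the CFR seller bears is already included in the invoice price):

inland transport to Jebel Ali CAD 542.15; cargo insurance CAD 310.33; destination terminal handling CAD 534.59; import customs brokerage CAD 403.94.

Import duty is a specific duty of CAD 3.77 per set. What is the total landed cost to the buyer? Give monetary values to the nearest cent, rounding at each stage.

Total landed cost: CAD 339380.70

CFR: the seller pays costs through ocean freight to the destination port, but not insurance.
Already in the invoice (seller's account under CFR): inland to port — exclude.
CIF value = CFR price + insurance = 315564.62 + 310.33 = 315874.95
Import duty = 5986 × 3.77 = 22567.22
Buyer bears: insurance 310.33 + destination terminal 534.59 + brokerage 403.94 + duty 22567.22 = 23816.08
Landed cost = invoice 315564.62 + 23816.08 = 339380.70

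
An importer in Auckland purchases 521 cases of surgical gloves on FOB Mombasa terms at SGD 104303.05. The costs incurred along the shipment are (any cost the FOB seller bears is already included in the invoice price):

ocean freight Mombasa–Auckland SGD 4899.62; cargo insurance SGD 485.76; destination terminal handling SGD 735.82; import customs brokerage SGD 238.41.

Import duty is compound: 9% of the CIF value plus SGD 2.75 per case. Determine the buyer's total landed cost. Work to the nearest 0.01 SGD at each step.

FOB: the seller bears costs until goods are on board at the origin port; the buyer bears freight, insurance and all costs thereafter.
CIF value = FOB price + freight + insurance = 104303.05 + 4899.62 + 485.76 = 109688.43
Ad valorem component: 109688.43 × 9% = 9871.96
Specific component: 521 × 2.75 = 1432.75
Import duty = 9871.96 + 1432.75 = 11304.71
Buyer bears: freight 4899.62 + insurance 485.76 + destination terminal 735.82 + brokerage 238.41 + duty 11304.71 = 17664.32
Landed cost = invoice 104303.05 + 17664.32 = 121967.37

Total landed cost: SGD 121967.37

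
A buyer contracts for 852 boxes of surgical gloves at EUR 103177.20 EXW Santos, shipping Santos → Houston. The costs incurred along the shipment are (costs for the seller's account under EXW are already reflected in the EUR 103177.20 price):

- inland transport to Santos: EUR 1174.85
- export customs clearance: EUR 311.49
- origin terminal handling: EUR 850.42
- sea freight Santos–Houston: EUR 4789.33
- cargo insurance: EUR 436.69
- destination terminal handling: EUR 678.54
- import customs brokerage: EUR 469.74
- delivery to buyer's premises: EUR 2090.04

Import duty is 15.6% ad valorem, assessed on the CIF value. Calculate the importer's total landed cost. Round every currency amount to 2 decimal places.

Total landed cost: EUR 131253.74

EXW: the seller makes goods available at their premises; the buyer bears all onward costs.
CIF value = EXW price + inland to port + export clearance + origin terminal + freight + insurance = 103177.20 + 1174.85 + 311.49 + 850.42 + 4789.33 + 436.69 = 110739.98
Import duty = 110739.98 × 15.6% = 17275.44
Buyer bears: inland to port 1174.85 + export clearance 311.49 + origin terminal 850.42 + freight 4789.33 + insurance 436.69 + destination terminal 678.54 + brokerage 469.74 + delivery 2090.04 + duty 17275.44 = 28076.54
Landed cost = invoice 103177.20 + 28076.54 = 131253.74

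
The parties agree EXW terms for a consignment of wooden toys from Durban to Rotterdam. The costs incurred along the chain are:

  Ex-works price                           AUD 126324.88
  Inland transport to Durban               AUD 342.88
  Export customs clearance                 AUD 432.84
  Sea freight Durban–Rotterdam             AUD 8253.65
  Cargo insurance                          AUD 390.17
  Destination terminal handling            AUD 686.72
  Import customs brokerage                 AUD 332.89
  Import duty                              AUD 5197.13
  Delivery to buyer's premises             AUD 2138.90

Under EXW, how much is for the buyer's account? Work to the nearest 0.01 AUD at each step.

Buyer's account: AUD 17775.18

EXW: the seller makes goods available at their premises; the buyer bears all onward costs.
Seller's account: goods 126324.88 = 126324.88
Buyer's account: inland to port 342.88 + export clearance 432.84 + freight 8253.65 + insurance 390.17 + destination terminal 686.72 + brokerage 332.89 + duty 5197.13 + delivery 2138.90 = 17775.18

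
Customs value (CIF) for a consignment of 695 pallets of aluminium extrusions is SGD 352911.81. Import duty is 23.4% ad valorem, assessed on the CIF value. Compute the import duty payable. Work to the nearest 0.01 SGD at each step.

Import duty = 352911.81 × 23.4% = 82581.36

Import duty: SGD 82581.36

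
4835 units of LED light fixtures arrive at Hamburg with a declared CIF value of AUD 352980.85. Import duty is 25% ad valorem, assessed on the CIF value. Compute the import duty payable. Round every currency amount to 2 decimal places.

Import duty = 352980.85 × 25% = 88245.21

Import duty: AUD 88245.21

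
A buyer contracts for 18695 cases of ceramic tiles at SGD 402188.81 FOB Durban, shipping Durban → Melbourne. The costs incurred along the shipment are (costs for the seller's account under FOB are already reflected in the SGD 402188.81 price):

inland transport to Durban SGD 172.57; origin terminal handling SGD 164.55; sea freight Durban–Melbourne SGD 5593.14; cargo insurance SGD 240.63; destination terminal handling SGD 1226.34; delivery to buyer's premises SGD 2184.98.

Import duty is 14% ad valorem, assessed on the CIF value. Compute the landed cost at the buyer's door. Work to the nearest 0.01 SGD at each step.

FOB: the seller bears costs until goods are on board at the origin port; the buyer bears freight, insurance and all costs thereafter.
Already in the invoice (seller's account under FOB): inland to port, origin terminal — exclude.
CIF value = FOB price + freight + insurance = 402188.81 + 5593.14 + 240.63 = 408022.58
Import duty = 408022.58 × 14% = 57123.16
Buyer bears: freight 5593.14 + insurance 240.63 + destination terminal 1226.34 + delivery 2184.98 + duty 57123.16 = 66368.25
Landed cost = invoice 402188.81 + 66368.25 = 468557.06

Total landed cost: SGD 468557.06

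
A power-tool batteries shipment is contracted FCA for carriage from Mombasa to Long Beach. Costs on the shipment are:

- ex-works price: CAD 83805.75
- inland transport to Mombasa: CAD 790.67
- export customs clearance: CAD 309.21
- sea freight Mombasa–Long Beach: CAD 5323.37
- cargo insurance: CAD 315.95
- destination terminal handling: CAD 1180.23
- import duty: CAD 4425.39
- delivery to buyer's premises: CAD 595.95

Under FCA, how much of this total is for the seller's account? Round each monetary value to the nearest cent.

Seller's account: CAD 84905.63

FCA: the seller delivers export-cleared goods to the carrier; the buyer bears costs from that point.
Seller's account: goods 83805.75 + inland to port 790.67 + export clearance 309.21 = 84905.63
Buyer's account: freight 5323.37 + insurance 315.95 + destination terminal 1180.23 + duty 4425.39 + delivery 595.95 = 11840.89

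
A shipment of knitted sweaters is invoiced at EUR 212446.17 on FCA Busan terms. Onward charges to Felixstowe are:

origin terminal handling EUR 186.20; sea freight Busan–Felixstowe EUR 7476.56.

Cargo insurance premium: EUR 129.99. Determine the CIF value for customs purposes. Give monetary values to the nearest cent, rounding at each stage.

CIF = FCA price + pre-shipment costs + freight + insurance
CIF = 212446.17 + 186.20 + 7476.56 + 129.99 = 220238.92

CIF value: EUR 220238.92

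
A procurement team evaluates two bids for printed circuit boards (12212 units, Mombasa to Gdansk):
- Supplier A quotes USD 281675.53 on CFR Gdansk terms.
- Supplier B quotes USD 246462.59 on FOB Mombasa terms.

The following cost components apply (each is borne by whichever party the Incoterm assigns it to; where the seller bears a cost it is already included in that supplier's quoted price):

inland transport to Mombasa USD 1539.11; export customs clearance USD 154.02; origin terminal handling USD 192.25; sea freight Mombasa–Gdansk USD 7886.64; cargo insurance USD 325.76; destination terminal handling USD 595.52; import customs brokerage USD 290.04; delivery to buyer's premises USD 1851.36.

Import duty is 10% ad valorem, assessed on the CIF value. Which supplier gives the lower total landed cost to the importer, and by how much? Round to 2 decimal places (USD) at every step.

Supplier B is cheaper by USD 30058.93

Supplier A (CFR):
CIF value = CFR price + insurance = 281675.53 + 325.76 = 282001.29
Import duty = 282001.29 × 10% = 28200.13
Buyer bears (A): 325.76 + 595.52 + 290.04 + 1851.36 = 3062.68
Landed cost (A) = invoice 281675.53 + 3062.68 + duty 28200.13 = 312938.34
Supplier B (FOB):
CIF value = FOB price + freight + insurance = 246462.59 + 7886.64 + 325.76 = 254674.99
Import duty = 254674.99 × 10% = 25467.50
Buyer bears (B): 7886.64 + 325.76 + 595.52 + 290.04 + 1851.36 = 10949.32
Landed cost (B) = invoice 246462.59 + 10949.32 + duty 25467.50 = 282879.41
Difference = |312938.34 − 282879.41| = 30058.93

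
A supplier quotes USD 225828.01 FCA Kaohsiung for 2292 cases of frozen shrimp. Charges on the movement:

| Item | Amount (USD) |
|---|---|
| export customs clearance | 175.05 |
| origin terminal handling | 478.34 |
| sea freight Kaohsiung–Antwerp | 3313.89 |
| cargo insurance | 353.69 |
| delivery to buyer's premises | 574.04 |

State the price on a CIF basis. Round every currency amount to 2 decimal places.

CIF price: USD 229973.93

Not relevant to the conversion: export clearance — on the seller under both FCA and CIF; already in the FCA price and stays in the CIF price. delivery — on the buyer under both terms; not part of either seller's price.
From FCA to CIF, the seller additionally bears: origin terminal, freight, insurance.
CIF price = 225828.01 + 478.34 + 3313.89 + 353.69 = 229973.93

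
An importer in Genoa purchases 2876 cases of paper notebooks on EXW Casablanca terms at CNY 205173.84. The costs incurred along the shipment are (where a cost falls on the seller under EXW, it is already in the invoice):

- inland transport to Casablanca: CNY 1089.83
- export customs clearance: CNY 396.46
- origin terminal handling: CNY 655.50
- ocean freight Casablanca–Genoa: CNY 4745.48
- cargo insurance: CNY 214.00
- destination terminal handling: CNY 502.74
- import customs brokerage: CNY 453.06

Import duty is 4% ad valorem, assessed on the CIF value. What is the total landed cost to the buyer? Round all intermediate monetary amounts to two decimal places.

EXW: the seller makes goods available at their premises; the buyer bears all onward costs.
CIF value = EXW price + inland to port + export clearance + origin terminal + freight + insurance = 205173.84 + 1089.83 + 396.46 + 655.50 + 4745.48 + 214.00 = 212275.11
Import duty = 212275.11 × 4% = 8491.00
Buyer bears: inland to port 1089.83 + export clearance 396.46 + origin terminal 655.50 + freight 4745.48 + insurance 214.00 + destination terminal 502.74 + brokerage 453.06 + duty 8491.00 = 16548.07
Landed cost = invoice 205173.84 + 16548.07 = 221721.91

Total landed cost: CNY 221721.91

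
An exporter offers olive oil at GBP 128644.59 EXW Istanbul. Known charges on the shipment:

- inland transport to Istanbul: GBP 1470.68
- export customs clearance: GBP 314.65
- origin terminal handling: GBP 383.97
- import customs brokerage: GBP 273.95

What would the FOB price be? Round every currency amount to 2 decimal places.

FOB price: GBP 130813.89

Not relevant to the conversion: brokerage — on the buyer under both terms; not part of either seller's price.
From EXW to FOB, the seller additionally bears: inland to port, export clearance, origin terminal.
FOB price = 128644.59 + 1470.68 + 314.65 + 383.97 = 130813.89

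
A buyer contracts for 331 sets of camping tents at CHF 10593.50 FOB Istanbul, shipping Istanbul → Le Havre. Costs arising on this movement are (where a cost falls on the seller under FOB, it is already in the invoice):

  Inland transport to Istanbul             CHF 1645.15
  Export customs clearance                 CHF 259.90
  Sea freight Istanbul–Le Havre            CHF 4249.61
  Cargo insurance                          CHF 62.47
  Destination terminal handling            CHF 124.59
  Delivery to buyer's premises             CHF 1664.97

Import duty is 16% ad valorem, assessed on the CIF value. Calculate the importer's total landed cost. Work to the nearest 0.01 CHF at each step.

FOB: the seller bears costs until goods are on board at the origin port; the buyer bears freight, insurance and all costs thereafter.
Already in the invoice (seller's account under FOB): inland to port, export clearance — exclude.
CIF value = FOB price + freight + insurance = 10593.50 + 4249.61 + 62.47 = 14905.58
Import duty = 14905.58 × 16% = 2384.89
Buyer bears: freight 4249.61 + insurance 62.47 + destination terminal 124.59 + delivery 1664.97 + duty 2384.89 = 8486.53
Landed cost = invoice 10593.50 + 8486.53 = 19080.03

Total landed cost: CHF 19080.03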